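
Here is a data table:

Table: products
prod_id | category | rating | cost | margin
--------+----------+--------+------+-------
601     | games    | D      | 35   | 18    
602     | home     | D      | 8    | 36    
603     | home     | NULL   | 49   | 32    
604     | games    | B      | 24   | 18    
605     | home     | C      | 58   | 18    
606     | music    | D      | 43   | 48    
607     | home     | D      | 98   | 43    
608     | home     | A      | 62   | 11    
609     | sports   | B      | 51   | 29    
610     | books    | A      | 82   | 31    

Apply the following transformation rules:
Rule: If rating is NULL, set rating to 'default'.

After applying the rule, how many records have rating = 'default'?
1

Step 1: Count records where rating IS NULL
Step 2: Found 1 records with NULL rating
Step 3: These records will have rating set to 'default'
Step 4: Records already having rating = 'default': 0
Step 5: Answer: 1 + 0 = 1 records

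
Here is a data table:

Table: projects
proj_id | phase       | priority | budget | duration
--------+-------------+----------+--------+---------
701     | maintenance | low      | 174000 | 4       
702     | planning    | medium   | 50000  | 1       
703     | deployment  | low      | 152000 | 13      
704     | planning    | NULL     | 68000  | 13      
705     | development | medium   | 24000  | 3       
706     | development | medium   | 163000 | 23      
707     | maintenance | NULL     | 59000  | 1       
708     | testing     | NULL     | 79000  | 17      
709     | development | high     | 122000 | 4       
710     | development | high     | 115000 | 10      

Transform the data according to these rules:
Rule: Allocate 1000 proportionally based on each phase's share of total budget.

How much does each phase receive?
deployment: 151.09, development: 421.47, maintenance: 231.61, planning: 117.3, testing: 78.53

Step 1: Calculate total budget = 1006000
Step 2: Calculate each phase's proportion:
  deployment: 152000/1006000 = 15.11% → 151.09
  development: 424000/1006000 = 42.15% → 421.47
  maintenance: 233000/1006000 = 23.16% → 231.61
  planning: 118000/1006000 = 11.73% → 117.3
  testing: 79000/1006000 = 7.85% → 78.53
Step 3: Verify: sum of allocations ≈ 1000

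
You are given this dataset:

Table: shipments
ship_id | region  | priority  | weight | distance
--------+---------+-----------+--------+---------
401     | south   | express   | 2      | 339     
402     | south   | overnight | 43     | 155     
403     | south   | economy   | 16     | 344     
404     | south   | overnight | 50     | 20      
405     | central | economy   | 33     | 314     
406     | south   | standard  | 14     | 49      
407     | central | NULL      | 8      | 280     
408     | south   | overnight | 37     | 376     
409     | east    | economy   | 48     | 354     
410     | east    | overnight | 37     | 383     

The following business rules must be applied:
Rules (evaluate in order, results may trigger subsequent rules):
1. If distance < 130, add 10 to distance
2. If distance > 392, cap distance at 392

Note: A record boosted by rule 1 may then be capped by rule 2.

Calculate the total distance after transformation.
2634

Step 1: Apply rule 1 to records with distance < 130
  - 2 records get bonus of 10
  - Of these, 0 records then exceed 392 and get capped
Step 2: Apply rule 2 to records with distance > 392
  - 0 records (original) are capped
Step 3: Calculate final sum = 2634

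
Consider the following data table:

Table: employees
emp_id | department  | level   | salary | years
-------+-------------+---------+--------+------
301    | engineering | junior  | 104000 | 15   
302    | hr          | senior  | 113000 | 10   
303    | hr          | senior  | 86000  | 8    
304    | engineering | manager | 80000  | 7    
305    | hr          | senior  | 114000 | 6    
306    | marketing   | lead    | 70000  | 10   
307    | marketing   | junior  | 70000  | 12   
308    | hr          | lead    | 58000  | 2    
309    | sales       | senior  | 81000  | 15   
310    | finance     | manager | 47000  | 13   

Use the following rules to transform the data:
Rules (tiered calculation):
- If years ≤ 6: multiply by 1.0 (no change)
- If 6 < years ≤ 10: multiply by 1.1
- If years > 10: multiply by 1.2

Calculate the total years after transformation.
112.5

Step 1: Tier 1 (years ≤ 6): 2 records, sum = 8 × 1.0 = 8.0
Step 2: Tier 2 (6 < years ≤ 10): 4 records, sum = 35 × 1.1 = 38.5
Step 3: Tier 3 (years > 10): 4 records, sum = 55 × 1.2 = 66.0
Step 4: Final sum = 8.0 + 38.5 + 66.0 = 112.5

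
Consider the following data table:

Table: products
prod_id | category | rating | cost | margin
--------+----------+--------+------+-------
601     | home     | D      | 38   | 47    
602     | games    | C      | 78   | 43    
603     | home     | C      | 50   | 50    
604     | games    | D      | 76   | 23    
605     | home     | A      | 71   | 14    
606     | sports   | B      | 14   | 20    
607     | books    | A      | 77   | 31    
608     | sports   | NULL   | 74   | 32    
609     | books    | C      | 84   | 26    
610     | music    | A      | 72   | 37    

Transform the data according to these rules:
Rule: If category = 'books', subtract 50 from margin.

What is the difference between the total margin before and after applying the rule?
100

Step 1: Original sum of margin = 323
Step 2: 2 records have category = 'books'
Step 3: Each affected record changes by -50
Step 4: Total change = 2 × -50 = -100
Step 5: New sum = 323 + -100 = 223
Step 6: Difference = |223 - 323| = 100
        (Sum decreased by 100)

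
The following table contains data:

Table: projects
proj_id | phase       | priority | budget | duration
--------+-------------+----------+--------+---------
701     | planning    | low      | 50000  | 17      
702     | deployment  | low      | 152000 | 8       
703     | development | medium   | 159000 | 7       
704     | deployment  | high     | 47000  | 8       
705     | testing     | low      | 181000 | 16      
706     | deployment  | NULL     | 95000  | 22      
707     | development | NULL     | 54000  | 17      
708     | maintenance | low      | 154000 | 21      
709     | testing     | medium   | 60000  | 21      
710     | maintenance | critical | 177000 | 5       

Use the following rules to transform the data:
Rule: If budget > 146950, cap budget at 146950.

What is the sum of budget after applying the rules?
1040750

Step 1: 5 records have budget > 146950
Step 2: These records originally summed to 823000
Step 3: After capping: 5 × 146950 = 734750
Step 4: Unaffected records sum: 306000
Step 5: Final sum = 734750 + 306000 = 1040750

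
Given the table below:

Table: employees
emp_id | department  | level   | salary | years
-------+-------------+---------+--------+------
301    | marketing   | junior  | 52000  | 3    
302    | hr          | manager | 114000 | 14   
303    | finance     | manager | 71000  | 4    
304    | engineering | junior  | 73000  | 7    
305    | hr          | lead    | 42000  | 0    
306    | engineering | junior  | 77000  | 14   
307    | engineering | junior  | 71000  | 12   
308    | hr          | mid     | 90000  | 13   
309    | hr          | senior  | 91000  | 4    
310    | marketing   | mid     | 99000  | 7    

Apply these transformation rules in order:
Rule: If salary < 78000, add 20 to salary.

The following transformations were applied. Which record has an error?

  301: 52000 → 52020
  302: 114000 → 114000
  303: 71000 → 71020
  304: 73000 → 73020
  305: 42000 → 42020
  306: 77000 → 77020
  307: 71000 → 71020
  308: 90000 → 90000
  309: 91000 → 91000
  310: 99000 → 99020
Record 310 has an error. The correct transformed value should be 99000, not 99020.

Step 1: Check each record against the rule
Step 2: Record 310 has salary = 99000
Step 3: Since 99000 >= 78000, the bonus should not have been applied
Step 4: Correct value = 99000, but claimed value = 99020
Conclusion: Record 310 has the error.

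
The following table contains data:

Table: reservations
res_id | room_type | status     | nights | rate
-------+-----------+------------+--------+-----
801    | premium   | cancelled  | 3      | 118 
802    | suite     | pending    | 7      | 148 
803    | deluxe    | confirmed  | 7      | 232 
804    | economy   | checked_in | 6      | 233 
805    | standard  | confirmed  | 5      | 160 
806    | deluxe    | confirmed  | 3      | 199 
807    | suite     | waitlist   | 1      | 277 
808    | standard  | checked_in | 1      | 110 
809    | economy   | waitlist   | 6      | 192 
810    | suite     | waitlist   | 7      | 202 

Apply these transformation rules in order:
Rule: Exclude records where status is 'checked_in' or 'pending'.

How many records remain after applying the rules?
7

Step 1: Count records to exclude
  - 2 (checked_in) + 1 (pending) = 3 records
Step 2: Total records: 10
Step 3: Remaining = 10 - 3 = 7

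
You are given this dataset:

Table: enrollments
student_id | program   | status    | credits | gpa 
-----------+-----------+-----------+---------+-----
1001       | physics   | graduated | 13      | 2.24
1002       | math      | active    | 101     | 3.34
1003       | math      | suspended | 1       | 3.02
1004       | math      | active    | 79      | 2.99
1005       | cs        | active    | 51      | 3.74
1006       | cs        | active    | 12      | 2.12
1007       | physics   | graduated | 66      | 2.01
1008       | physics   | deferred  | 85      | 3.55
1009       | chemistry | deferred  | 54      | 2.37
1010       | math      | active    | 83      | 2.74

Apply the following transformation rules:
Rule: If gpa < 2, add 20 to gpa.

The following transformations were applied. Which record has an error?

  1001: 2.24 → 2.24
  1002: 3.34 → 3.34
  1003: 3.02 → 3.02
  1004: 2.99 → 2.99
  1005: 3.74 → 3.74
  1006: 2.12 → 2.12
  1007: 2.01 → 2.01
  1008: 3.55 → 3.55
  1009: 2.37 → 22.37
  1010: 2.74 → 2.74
Record 1009 has an error. The correct transformed value should be 2.37, not 22.37.

Step 1: Check each record against the rule
Step 2: Record 1009 has gpa = 2.37
Step 3: Since 2.37 >= 2, the bonus should not have been applied
Step 4: Correct value = 2.37, but claimed value = 22.37
Conclusion: Record 1009 has the error.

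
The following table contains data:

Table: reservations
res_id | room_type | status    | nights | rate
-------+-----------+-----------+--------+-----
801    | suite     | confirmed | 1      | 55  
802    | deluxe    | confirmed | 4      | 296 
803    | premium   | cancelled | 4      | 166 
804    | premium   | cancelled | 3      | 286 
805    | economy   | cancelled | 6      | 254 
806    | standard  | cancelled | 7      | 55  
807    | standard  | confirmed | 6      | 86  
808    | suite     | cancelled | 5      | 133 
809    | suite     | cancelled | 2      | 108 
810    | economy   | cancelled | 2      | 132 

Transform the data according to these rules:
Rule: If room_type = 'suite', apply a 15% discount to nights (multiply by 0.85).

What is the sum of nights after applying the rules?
38.8

Step 1: Records with room_type = 'suite' have total nights = 8
Step 2: Apply multiplier: 8 × 0.85 = 6.8
Step 3: Other records total: 32
Step 4: Final sum = 6.8 + 32 = 38.8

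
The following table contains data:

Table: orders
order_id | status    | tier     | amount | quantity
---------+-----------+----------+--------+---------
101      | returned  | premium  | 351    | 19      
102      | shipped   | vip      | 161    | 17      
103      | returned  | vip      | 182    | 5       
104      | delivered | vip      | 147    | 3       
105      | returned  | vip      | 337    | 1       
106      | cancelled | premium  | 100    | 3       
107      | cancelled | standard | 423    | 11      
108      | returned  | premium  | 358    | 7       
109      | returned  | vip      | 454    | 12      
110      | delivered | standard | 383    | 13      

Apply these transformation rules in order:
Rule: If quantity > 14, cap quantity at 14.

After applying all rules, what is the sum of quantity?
83

Step 1: 2 records have quantity > 14
Step 2: These records originally summed to 36
Step 3: After capping: 2 × 14 = 28
Step 4: Unaffected records sum: 55
Step 5: Final sum = 28 + 55 = 83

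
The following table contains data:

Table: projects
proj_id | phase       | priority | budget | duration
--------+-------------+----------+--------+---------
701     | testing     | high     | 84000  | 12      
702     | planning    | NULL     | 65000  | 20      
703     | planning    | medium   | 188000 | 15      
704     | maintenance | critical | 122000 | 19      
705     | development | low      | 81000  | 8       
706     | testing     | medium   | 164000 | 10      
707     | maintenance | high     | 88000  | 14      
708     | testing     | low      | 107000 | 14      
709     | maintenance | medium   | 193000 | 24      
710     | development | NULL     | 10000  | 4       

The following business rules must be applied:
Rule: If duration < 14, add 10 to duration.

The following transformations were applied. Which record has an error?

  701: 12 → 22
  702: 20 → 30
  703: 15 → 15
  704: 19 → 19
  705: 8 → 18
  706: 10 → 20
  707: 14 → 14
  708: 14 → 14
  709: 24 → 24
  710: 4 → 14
Record 702 has an error. The correct transformed value should be 20, not 30.

Step 1: Check each record against the rule
Step 2: Record 702 has duration = 20
Step 3: Since 20 >= 14, the bonus should not have been applied
Step 4: Correct value = 20, but claimed value = 30
Conclusion: Record 702 has the error.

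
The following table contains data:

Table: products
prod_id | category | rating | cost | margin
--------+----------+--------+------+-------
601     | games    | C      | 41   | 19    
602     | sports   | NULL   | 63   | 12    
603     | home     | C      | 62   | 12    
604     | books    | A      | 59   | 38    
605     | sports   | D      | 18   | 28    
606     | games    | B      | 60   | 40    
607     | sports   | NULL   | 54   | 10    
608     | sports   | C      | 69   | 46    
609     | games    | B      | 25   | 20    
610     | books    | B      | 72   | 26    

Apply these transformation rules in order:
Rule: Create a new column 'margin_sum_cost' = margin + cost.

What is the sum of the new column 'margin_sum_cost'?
774

Step 1: For each record, compute margin + cost
Example calculations:
  19 + 41 = 60
  12 + 63 = 75
  12 + 62 = 74
  ...
Step 2: Sum all derived values
Step 3: Total = 774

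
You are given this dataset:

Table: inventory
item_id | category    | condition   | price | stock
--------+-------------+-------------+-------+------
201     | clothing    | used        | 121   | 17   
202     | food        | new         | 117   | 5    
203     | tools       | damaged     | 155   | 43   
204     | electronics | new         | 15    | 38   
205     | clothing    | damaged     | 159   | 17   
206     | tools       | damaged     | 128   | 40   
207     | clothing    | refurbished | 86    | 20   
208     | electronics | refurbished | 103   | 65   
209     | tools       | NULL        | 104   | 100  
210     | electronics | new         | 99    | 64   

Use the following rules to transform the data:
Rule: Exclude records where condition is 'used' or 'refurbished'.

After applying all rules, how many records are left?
7

Step 1: Count records to exclude
  - 1 (used) + 2 (refurbished) = 3 records
Step 2: Total records: 10
Step 3: Remaining = 10 - 3 = 7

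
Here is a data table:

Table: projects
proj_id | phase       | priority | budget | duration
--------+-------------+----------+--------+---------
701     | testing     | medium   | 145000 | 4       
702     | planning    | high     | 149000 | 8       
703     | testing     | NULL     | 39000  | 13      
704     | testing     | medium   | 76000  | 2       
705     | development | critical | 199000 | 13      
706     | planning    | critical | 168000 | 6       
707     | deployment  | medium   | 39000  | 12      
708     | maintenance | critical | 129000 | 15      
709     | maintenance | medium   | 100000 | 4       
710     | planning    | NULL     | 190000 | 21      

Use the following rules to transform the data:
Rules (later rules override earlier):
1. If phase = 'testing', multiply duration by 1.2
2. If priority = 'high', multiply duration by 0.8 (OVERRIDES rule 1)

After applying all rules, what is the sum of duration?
100.2

Step 1: Rule 2 takes priority for records with priority = 'high'
  - 1 records: 8 × 0.8 = 6.4
Step 2: Rule 1 applies to remaining records with phase = 'testing'
  - 3 records: 19 × 1.2 = 22.8
Step 3: Other records unchanged: 71
Step 4: Final sum = 6.4 + 22.8 + 71 = 100.2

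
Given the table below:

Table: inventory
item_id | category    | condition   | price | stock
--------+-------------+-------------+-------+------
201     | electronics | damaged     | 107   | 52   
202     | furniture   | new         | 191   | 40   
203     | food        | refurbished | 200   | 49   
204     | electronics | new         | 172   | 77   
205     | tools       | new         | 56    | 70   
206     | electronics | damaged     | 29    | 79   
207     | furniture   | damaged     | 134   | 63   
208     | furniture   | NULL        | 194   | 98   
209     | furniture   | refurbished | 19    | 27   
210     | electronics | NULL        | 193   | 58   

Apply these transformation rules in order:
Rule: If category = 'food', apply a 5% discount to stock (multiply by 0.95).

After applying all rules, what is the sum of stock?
610.55

Step 1: Records with category = 'food' have total stock = 49
Step 2: Apply multiplier: 49 × 0.95 = 46.55
Step 3: Other records total: 564
Step 4: Final sum = 46.55 + 564 = 610.55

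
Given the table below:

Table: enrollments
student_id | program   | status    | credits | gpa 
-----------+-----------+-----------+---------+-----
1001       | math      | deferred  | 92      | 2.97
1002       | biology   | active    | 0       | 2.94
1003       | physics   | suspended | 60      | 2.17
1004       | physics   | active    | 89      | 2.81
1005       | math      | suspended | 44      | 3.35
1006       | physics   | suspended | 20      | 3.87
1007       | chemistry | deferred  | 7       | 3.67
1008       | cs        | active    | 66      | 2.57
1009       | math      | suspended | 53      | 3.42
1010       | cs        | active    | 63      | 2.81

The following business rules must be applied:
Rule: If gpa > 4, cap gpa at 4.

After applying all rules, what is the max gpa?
3.87

Step 1: Original maximum gpa = 3.87
Step 2: Check cap of 4 against maximum
Step 3: No records exceed the cap (max 3.87 <= cap 4), so no capping applies
Step 4: Maximum after transformation = 3.87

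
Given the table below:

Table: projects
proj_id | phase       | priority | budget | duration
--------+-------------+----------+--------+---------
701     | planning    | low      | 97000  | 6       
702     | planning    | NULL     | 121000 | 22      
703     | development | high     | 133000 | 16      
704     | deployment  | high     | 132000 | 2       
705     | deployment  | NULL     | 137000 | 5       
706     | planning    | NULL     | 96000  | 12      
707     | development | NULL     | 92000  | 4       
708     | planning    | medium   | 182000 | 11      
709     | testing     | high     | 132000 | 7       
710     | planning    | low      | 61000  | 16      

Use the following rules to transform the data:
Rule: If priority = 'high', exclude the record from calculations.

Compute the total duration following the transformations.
76

Step 1: Identify records where priority = 'high'
Step 2: The excluded records sum to 25
Step 3: Original total duration = 101
Step 4: Remaining total = 101 - 25 = 76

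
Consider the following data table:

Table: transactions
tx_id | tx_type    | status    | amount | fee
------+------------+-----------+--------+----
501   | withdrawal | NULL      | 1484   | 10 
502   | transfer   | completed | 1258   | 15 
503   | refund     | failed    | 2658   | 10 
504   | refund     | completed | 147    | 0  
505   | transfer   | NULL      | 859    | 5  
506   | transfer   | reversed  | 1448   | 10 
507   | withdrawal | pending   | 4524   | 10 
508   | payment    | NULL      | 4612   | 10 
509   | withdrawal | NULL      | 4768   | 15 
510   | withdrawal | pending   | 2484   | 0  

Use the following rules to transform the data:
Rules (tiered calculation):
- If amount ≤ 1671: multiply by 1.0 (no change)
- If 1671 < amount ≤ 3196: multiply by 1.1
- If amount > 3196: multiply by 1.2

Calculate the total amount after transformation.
27537.0

Step 1: Tier 1 (amount ≤ 1671): 5 records, sum = 5196 × 1.0 = 5196.0
Step 2: Tier 2 (1671 < amount ≤ 3196): 2 records, sum = 5142 × 1.1 = 5656.2
Step 3: Tier 3 (amount > 3196): 3 records, sum = 13904 × 1.2 = 16684.8
Step 4: Final sum = 5196.0 + 5656.2 + 16684.8 = 27537.0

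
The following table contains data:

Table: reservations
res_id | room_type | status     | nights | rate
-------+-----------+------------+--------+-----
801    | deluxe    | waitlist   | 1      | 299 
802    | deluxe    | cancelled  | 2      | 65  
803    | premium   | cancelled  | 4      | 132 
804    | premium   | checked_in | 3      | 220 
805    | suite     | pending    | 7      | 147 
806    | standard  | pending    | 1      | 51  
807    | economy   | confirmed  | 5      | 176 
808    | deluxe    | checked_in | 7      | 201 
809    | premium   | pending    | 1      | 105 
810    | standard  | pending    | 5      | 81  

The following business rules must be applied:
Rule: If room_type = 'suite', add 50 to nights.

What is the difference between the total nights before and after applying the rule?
50

Step 1: Original sum of nights = 36
Step 2: 1 records have room_type = 'suite'
Step 3: Each affected record changes by 50
Step 4: Total change = 1 × 50 = 50
Step 5: New sum = 36 + 50 = 86
Step 6: Difference = |86 - 36| = 50
        (Sum increased by 50)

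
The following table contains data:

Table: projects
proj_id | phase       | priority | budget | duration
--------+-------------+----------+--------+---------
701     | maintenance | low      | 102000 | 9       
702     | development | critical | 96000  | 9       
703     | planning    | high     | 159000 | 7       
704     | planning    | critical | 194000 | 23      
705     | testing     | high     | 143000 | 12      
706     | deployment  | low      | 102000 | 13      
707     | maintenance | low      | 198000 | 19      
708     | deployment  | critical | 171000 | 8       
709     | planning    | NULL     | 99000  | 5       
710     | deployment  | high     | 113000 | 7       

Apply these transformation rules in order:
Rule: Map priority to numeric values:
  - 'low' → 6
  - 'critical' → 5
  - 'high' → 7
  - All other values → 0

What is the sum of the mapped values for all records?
54

Step 1: Apply mapping to each record
Step 2: Count by status:
  'low': 3 records × 6 = 18
  'critical': 3 records × 5 = 15
  'high': 3 records × 7 = 21
Step 3: Sum all mapped values = 54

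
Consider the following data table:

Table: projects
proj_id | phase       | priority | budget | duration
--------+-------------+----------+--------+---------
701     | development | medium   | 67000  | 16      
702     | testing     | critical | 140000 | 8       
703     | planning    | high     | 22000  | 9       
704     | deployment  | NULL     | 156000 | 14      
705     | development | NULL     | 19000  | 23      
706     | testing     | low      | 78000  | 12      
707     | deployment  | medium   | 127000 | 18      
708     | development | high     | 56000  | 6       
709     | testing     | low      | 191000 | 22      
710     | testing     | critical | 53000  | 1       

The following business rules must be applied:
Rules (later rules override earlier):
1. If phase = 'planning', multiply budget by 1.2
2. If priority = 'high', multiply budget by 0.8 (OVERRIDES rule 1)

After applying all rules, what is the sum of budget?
893400.0

Step 1: Rule 2 takes priority for records with priority = 'high'
  - 2 records: 78000 × 0.8 = 62400.0
Step 2: Rule 1 applies to remaining records with phase = 'planning'
  - 0 records: 0 × 1.2 = 0.0
Step 3: Other records unchanged: 831000
Step 4: Final sum = 62400.0 + 0.0 + 831000 = 893400.0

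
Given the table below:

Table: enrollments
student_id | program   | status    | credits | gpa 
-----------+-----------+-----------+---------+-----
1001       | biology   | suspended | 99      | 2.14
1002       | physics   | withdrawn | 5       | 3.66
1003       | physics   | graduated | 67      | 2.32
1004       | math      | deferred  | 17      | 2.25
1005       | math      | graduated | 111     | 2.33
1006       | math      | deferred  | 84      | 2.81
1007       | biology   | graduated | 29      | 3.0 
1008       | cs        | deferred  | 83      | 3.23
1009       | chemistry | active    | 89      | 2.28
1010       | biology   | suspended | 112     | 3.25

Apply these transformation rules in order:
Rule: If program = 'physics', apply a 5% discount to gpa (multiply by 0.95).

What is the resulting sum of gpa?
26.97

Step 1: Records with program = 'physics' have total gpa = 5.98
Step 2: Apply multiplier: 5.98 × 0.95 = 5.68
Step 3: Other records total: 21.29
Step 4: Final sum = 5.68 + 21.29 = 26.97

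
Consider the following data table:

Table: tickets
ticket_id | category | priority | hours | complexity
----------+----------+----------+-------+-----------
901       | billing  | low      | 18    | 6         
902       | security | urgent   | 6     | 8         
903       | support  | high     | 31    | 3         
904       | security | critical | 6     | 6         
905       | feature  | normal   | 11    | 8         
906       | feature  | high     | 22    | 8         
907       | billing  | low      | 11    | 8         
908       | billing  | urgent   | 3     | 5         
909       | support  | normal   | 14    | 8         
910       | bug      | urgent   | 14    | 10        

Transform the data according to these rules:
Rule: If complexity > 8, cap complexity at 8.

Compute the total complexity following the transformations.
68

Step 1: 1 records have complexity > 8
Step 2: These records originally summed to 10
Step 3: After capping: 1 × 8 = 8
Step 4: Unaffected records sum: 60
Step 5: Final sum = 8 + 60 = 68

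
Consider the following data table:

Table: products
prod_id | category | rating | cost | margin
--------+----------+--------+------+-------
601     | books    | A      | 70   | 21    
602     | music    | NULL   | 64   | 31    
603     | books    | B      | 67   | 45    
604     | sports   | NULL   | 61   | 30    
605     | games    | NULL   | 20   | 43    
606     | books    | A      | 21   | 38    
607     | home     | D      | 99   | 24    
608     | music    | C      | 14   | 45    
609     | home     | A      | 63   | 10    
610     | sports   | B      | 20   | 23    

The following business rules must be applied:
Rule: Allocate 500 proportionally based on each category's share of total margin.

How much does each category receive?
books: 167.74, games: 69.35, home: 54.84, music: 122.58, sports: 85.48

Step 1: Calculate total margin = 310
Step 2: Calculate each category's proportion:
  books: 104/310 = 33.55% → 167.74
  games: 43/310 = 13.87% → 69.35
  home: 34/310 = 10.97% → 54.84
  music: 76/310 = 24.52% → 122.58
  sports: 53/310 = 17.10% → 85.48
Step 3: Verify: sum of allocations ≈ 500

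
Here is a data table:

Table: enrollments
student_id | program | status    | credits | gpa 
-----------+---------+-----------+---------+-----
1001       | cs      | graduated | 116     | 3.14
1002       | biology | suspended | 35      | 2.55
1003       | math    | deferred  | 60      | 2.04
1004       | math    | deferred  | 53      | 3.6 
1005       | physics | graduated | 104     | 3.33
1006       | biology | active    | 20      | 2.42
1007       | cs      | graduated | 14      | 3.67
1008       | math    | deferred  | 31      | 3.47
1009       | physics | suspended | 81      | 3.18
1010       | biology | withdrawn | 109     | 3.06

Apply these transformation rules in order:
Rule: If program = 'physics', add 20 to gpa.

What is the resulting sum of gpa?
70.46

Step 1: Count records where program = 'physics': 2
Step 2: Total bonus added: 2 × 20 = 40
Step 3: Original sum of gpa: 30.46
Step 4: Final sum = 30.46 + 40 = 70.46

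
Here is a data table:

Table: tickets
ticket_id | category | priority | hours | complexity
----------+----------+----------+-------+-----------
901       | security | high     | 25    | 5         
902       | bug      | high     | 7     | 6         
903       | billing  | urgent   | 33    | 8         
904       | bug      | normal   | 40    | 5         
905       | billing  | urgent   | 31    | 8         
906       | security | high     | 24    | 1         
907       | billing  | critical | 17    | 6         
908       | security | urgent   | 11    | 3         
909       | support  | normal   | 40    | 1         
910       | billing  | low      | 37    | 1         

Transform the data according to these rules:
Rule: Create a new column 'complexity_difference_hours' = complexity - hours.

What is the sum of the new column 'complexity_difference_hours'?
-221

Step 1: For each record, compute complexity - hours
Example calculations:
  5 - 25 = -20
  6 - 7 = -1
  8 - 33 = -25
  ...
Step 2: Sum all derived values
Step 3: Total = -221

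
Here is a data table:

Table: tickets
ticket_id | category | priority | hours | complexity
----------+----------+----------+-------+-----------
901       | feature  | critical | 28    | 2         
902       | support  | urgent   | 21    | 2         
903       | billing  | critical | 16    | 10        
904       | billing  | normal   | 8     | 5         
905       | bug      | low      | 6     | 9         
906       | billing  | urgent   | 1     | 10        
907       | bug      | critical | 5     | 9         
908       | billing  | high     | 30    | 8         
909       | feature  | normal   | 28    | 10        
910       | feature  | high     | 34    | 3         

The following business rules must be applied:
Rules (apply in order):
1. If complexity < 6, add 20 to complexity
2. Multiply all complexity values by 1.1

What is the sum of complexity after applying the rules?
162.8

Step 1: Apply Rule 1 - Add 20 to records with complexity < 6
  - 4 records affected: 12 + (4 × 20) = 92
  - Unaffected records: 56
  - Sum after Rule 1: 148
Step 2: Apply Rule 2 - Multiply all by 1.1
  - 148 × 1.1 = 162.8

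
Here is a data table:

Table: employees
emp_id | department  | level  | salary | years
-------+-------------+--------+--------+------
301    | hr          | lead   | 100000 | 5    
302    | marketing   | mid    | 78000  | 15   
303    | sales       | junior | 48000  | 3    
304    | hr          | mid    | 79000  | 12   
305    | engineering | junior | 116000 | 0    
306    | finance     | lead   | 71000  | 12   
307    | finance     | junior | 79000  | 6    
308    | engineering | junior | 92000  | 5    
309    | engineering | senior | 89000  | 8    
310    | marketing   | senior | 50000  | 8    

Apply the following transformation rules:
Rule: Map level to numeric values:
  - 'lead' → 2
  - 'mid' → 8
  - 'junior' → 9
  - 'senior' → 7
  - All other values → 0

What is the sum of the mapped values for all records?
70

Step 1: Apply mapping to each record
Step 2: Count by status:
  'lead': 2 records × 2 = 4
  'mid': 2 records × 8 = 16
  'junior': 4 records × 9 = 36
  'senior': 2 records × 7 = 14
Step 3: Sum all mapped values = 70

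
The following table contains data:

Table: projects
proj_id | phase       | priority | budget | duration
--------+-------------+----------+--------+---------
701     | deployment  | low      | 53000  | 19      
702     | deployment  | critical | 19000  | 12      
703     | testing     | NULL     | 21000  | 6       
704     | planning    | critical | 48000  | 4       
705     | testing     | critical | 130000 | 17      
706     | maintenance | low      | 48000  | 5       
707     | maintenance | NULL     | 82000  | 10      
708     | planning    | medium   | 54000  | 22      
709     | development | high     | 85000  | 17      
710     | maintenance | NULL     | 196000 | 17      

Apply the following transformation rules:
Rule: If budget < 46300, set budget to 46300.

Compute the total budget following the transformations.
788600

Step 1: 2 records have budget < 46300
Step 2: These records originally summed to 40000
Step 3: After setting to minimum: 2 × 46300 = 92600
Step 4: Unaffected records sum: 696000
Step 5: Final sum = 92600 + 696000 = 788600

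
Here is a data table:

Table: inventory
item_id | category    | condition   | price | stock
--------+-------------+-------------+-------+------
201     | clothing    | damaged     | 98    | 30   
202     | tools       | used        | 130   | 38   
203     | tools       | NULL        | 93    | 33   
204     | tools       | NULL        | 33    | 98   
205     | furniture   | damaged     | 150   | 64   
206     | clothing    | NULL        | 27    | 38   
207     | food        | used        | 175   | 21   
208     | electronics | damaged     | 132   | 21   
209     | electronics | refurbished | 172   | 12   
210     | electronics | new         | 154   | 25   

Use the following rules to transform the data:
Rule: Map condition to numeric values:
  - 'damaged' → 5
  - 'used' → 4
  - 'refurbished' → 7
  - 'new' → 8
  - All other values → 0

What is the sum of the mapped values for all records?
38

Step 1: Apply mapping to each record
Step 2: Count by status:
  'damaged': 3 records × 5 = 15
  'used': 2 records × 4 = 8
  'refurbished': 1 records × 7 = 7
  'new': 1 records × 8 = 8
Step 3: Sum all mapped values = 38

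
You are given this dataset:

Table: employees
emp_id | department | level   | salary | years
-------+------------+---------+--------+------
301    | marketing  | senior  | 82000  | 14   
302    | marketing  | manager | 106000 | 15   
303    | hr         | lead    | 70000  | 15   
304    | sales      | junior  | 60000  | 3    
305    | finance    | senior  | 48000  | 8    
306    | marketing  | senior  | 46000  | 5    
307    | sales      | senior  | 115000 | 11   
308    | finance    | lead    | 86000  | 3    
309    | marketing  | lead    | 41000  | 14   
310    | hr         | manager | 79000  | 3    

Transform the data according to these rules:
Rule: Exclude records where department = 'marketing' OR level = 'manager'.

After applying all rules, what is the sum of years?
40

Step 1: Find records where department = 'marketing' OR level = 'manager'
Step 2: 5 records match, summing to 51
Step 3: Original sum: 91
Step 4: Remaining sum = 91 - 51 = 40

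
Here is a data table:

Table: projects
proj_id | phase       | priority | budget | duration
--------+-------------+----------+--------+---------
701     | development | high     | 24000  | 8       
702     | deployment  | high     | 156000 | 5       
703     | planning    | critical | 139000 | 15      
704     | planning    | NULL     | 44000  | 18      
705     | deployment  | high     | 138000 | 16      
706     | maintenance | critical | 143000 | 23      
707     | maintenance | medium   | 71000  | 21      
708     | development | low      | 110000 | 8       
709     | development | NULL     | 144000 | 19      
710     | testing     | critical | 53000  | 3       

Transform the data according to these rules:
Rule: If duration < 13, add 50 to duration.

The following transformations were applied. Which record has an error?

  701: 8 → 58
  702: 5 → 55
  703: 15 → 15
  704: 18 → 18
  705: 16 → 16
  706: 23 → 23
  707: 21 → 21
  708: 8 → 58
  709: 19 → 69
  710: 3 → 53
Record 709 has an error. The correct transformed value should be 19, not 69.

Step 1: Check each record against the rule
Step 2: Record 709 has duration = 19
Step 3: Since 19 >= 13, the bonus should not have been applied
Step 4: Correct value = 19, but claimed value = 69
Conclusion: Record 709 has the error.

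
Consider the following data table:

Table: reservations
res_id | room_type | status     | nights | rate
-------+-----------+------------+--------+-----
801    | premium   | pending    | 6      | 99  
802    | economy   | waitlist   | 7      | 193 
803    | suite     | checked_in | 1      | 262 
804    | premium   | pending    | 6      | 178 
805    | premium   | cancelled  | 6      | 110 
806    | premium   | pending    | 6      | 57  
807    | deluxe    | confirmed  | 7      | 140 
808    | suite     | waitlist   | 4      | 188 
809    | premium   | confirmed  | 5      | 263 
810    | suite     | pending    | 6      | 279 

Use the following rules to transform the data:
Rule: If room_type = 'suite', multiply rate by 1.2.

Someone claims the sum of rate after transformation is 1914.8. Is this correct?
Yes, the result is correct.

Step 1: Calculate the correct sum after transformation
Step 2: Apply multiplier 1.2 to records where room_type = 'suite'
Step 3: Correct result = 1914.8
Step 4: Claimed result = 1914.8
Step 5: 1914.8 = 1914.8 ✓
Conclusion: The claimed result is correct.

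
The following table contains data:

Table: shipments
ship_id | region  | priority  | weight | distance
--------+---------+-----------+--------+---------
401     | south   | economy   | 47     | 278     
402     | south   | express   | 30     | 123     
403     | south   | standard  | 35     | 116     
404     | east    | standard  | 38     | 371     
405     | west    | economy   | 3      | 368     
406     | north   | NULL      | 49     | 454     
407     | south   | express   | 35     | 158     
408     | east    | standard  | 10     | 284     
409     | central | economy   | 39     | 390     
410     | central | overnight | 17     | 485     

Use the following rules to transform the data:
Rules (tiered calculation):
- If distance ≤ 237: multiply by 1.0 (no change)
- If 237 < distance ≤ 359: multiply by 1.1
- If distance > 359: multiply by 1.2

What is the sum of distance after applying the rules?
3496.8

Step 1: Tier 1 (distance ≤ 237): 3 records, sum = 397 × 1.0 = 397.0
Step 2: Tier 2 (237 < distance ≤ 359): 2 records, sum = 562 × 1.1 = 618.2
Step 3: Tier 3 (distance > 359): 5 records, sum = 2068 × 1.2 = 2481.6
Step 4: Final sum = 397.0 + 618.2 + 2481.6 = 3496.8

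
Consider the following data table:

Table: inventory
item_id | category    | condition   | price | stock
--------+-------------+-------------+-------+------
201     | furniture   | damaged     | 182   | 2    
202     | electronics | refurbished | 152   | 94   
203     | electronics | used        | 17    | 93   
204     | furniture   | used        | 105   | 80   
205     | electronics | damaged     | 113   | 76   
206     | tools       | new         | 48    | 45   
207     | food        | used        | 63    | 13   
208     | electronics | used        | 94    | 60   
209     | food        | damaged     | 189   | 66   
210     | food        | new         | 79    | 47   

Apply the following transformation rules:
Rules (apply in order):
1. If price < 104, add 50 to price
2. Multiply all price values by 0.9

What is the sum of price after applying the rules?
1162.8

Step 1: Apply Rule 1 - Add 50 to records with price < 104
  - 5 records affected: 301 + (5 × 50) = 551
  - Unaffected records: 741
  - Sum after Rule 1: 1292
Step 2: Apply Rule 2 - Multiply all by 0.9
  - 1292 × 0.9 = 1162.8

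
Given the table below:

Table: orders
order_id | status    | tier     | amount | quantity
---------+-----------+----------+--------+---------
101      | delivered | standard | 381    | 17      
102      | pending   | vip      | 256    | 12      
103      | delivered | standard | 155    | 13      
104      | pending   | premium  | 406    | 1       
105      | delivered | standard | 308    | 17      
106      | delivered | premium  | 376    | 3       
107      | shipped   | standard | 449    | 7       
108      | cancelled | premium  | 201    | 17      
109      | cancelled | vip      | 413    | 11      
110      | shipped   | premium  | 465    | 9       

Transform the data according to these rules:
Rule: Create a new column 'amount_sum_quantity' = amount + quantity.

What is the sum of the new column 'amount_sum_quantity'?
3517

Step 1: For each record, compute amount + quantity
Example calculations:
  381 + 17 = 398
  256 + 12 = 268
  155 + 13 = 168
  ...
Step 2: Sum all derived values
Step 3: Total = 3517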